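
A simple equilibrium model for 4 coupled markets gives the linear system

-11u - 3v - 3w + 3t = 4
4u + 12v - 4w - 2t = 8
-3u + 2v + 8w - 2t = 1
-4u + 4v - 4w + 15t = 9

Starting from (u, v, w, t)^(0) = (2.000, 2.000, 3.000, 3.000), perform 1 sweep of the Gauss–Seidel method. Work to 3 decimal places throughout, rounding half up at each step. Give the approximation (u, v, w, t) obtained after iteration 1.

(-0.909, 2.470, -0.083, -0.323)

Iteration 1:
  u = (4 - (-3)·2.000 - (-3)·3.000 - (3)·3.000) / (-11) = -0.909
  v = (8 - (4)·-0.909 - (-4)·3.000 - (-2)·3.000) / (12) = 2.470
  w = (1 - (-3)·-0.909 - (2)·2.470 - (-2)·3.000) / (8) = -0.083
  t = (9 - (-4)·-0.909 - (4)·2.470 - (-4)·-0.083) / (15) = -0.323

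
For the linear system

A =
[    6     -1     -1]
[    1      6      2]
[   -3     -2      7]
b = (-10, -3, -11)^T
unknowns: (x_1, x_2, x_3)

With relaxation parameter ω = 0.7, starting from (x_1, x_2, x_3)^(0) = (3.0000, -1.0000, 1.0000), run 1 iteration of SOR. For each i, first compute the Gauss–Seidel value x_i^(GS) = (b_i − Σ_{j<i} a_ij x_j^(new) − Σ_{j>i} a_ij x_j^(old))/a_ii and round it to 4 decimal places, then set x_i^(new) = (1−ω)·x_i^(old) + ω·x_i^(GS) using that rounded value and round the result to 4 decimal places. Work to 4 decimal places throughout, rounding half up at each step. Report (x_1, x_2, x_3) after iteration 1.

Iteration 1:
  x_1: GS value = (-10 - (-1)·-1.0000 - (-1)·1.0000) / (6) = -1.6667;  x_1 ← (1−ω)·3.0000 + ω·-1.6667 = -0.2667
  x_2: GS value = (-3 - (1)·-0.2667 - (2)·1.0000) / (6) = -0.7889;  x_2 ← (1−ω)·-1.0000 + ω·-0.7889 = -0.8522
  x_3: GS value = (-11 - (-3)·-0.2667 - (-2)·-0.8522) / (7) = -1.9292;  x_3 ← (1−ω)·1.0000 + ω·-1.9292 = -1.0504

(-0.2667, -0.8522, -1.0504)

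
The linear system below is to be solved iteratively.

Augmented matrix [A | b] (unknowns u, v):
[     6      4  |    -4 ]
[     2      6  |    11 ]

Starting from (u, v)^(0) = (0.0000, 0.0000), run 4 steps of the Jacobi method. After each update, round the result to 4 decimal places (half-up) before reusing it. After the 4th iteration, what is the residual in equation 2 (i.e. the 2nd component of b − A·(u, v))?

Iteration 1:
  u = (-4 - (4)·0.0000) / (6) = -0.6667
  v = (11 - (2)·0.0000) / (6) = 1.8333
Iteration 2:
  u = (-4 - (4)·1.8333) / (6) = -1.8889
  v = (11 - (2)·-0.6667) / (6) = 2.0556
Iteration 3:
  u = (-4 - (4)·2.0556) / (6) = -2.0371
  v = (11 - (2)·-1.8889) / (6) = 2.4630
Iteration 4:
  u = (-4 - (4)·2.4630) / (6) = -2.3087
  v = (11 - (2)·-2.0371) / (6) = 2.5124
Residual b − A·x = (-0.1974, 0.5430)

0.5430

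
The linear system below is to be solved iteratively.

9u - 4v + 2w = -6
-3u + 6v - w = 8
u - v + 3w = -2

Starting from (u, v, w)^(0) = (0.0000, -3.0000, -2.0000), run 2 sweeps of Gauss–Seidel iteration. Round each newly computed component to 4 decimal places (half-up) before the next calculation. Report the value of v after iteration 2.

1.0453

Iteration 1:
  u = (-6 - (-4)·-3.0000 - (2)·-2.0000) / (9) = -1.5556
  v = (8 - (-3)·-1.5556 - (-1)·-2.0000) / (6) = 0.2222
  w = (-2 - (1)·-1.5556 - (-1)·0.2222) / (3) = -0.0741
Iteration 2:
  u = (-6 - (-4)·0.2222 - (2)·-0.0741) / (9) = -0.5514
  v = (8 - (-3)·-0.5514 - (-1)·-0.0741) / (6) = 1.0453
  w = (-2 - (1)·-0.5514 - (-1)·1.0453) / (3) = -0.1344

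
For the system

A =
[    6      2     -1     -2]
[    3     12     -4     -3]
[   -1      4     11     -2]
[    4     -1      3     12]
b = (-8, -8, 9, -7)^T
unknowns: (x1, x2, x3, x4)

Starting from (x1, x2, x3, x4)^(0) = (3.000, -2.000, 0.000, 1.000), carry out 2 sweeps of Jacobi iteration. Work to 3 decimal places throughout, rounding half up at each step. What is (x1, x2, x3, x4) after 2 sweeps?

(-1.194, -0.354, 0.894, -1.070)

Iteration 1:
  x1 = (-8 - (2)·-2.000 - (-1)·0.000 - (-2)·1.000) / (6) = -0.333
  x2 = (-8 - (3)·3.000 - (-4)·0.000 - (-3)·1.000) / (12) = -1.167
  x3 = (9 - (-1)·3.000 - (4)·-2.000 - (-2)·1.000) / (11) = 2.000
  x4 = (-7 - (4)·3.000 - (-1)·-2.000 - (3)·0.000) / (12) = -1.750
Iteration 2:
  x1 = (-8 - (2)·-1.167 - (-1)·2.000 - (-2)·-1.750) / (6) = -1.194
  x2 = (-8 - (3)·-0.333 - (-4)·2.000 - (-3)·-1.750) / (12) = -0.354
  x3 = (9 - (-1)·-0.333 - (4)·-1.167 - (-2)·-1.750) / (11) = 0.894
  x4 = (-7 - (4)·-0.333 - (-1)·-1.167 - (3)·2.000) / (12) = -1.070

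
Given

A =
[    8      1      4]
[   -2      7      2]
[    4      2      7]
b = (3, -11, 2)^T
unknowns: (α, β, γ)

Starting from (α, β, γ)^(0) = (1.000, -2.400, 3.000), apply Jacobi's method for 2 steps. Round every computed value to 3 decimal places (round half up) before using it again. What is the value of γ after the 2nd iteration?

1.369

Iteration 1:
  α = (3 - (1)·-2.400 - (4)·3.000) / (8) = -0.825
  β = (-11 - (-2)·1.000 - (2)·3.000) / (7) = -2.143
  γ = (2 - (4)·1.000 - (2)·-2.400) / (7) = 0.400
Iteration 2:
  α = (3 - (1)·-2.143 - (4)·0.400) / (8) = 0.443
  β = (-11 - (-2)·-0.825 - (2)·0.400) / (7) = -1.921
  γ = (2 - (4)·-0.825 - (2)·-2.143) / (7) = 1.369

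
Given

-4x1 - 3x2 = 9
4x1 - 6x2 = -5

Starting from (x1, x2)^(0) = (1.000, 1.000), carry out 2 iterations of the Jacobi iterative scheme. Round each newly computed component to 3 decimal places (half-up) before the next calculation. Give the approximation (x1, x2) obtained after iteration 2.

Iteration 1:
  x1 = (9 - (-3)·1.000) / (-4) = -3.000
  x2 = (-5 - (4)·1.000) / (-6) = 1.500
Iteration 2:
  x1 = (9 - (-3)·1.500) / (-4) = -3.375
  x2 = (-5 - (4)·-3.000) / (-6) = -1.167

(-3.375, -1.167)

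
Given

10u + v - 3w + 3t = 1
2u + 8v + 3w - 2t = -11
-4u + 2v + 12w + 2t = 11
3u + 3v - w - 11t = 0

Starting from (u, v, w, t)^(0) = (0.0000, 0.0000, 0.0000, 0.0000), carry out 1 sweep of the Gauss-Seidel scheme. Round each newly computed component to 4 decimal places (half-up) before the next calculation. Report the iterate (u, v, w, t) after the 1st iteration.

(0.1000, -1.4000, 1.1833, -0.4621)

Iteration 1:
  u = (1 - (1)·0.0000 - (-3)·0.0000 - (3)·0.0000) / (10) = 0.1000
  v = (-11 - (2)·0.1000 - (3)·0.0000 - (-2)·0.0000) / (8) = -1.4000
  w = (11 - (-4)·0.1000 - (2)·-1.4000 - (2)·0.0000) / (12) = 1.1833
  t = (0 - (3)·0.1000 - (3)·-1.4000 - (-1)·1.1833) / (-11) = -0.4621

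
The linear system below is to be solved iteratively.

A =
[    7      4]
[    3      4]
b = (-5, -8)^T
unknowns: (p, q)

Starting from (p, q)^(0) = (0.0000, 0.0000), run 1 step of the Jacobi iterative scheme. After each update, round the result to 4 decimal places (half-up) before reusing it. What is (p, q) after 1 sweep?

(-0.7143, -2.0000)

Iteration 1:
  p = (-5 - (4)·0.0000) / (7) = -0.7143
  q = (-8 - (3)·0.0000) / (4) = -2.0000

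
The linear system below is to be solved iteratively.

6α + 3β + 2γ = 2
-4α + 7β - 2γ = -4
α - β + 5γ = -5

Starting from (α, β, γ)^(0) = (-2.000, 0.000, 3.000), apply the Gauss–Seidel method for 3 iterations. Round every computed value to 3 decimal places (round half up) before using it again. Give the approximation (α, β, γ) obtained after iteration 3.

Iteration 1:
  α = (2 - (3)·0.000 - (2)·3.000) / (6) = -0.667
  β = (-4 - (-4)·-0.667 - (-2)·3.000) / (7) = -0.095
  γ = (-5 - (1)·-0.667 - (-1)·-0.095) / (5) = -0.886
Iteration 2:
  α = (2 - (3)·-0.095 - (2)·-0.886) / (6) = 0.676
  β = (-4 - (-4)·0.676 - (-2)·-0.886) / (7) = -0.438
  γ = (-5 - (1)·0.676 - (-1)·-0.438) / (5) = -1.223
Iteration 3:
  α = (2 - (3)·-0.438 - (2)·-1.223) / (6) = 0.960
  β = (-4 - (-4)·0.960 - (-2)·-1.223) / (7) = -0.372
  γ = (-5 - (1)·0.960 - (-1)·-0.372) / (5) = -1.266

(0.960, -0.372, -1.266)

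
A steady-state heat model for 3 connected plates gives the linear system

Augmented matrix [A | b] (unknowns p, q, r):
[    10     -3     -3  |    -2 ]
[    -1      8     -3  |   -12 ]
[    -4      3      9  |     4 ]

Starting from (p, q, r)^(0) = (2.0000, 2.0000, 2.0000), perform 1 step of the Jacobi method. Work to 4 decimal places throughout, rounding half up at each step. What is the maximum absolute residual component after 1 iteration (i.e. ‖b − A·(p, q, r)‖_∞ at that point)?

11.4999

Iteration 1:
  p = (-2 - (-3)·2.0000 - (-3)·2.0000) / (10) = 1.0000
  q = (-12 - (-1)·2.0000 - (-3)·2.0000) / (8) = -0.5000
  r = (4 - (-4)·2.0000 - (3)·2.0000) / (9) = 0.6667
Residual b − A·x = (-11.4999, -4.9999, 3.4997); ∞-norm = 11.4999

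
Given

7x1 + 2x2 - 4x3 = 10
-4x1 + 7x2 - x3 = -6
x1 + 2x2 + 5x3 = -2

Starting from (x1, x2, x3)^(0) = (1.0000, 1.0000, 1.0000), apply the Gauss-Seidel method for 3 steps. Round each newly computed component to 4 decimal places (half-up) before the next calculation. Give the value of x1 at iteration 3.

1.3491

Iteration 1:
  x1 = (10 - (2)·1.0000 - (-4)·1.0000) / (7) = 1.7143
  x2 = (-6 - (-4)·1.7143 - (-1)·1.0000) / (7) = 0.2653
  x3 = (-2 - (1)·1.7143 - (2)·0.2653) / (5) = -0.8490
Iteration 2:
  x1 = (10 - (2)·0.2653 - (-4)·-0.8490) / (7) = 0.8676
  x2 = (-6 - (-4)·0.8676 - (-1)·-0.8490) / (7) = -0.4827
  x3 = (-2 - (1)·0.8676 - (2)·-0.4827) / (5) = -0.3804
Iteration 3:
  x1 = (10 - (2)·-0.4827 - (-4)·-0.3804) / (7) = 1.3491
  x2 = (-6 - (-4)·1.3491 - (-1)·-0.3804) / (7) = -0.1406
  x3 = (-2 - (1)·1.3491 - (2)·-0.1406) / (5) = -0.6136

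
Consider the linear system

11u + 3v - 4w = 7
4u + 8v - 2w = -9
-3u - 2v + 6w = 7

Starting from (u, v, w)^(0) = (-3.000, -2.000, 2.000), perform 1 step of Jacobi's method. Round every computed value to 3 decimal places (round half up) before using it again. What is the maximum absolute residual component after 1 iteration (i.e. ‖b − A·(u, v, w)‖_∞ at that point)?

Iteration 1:
  u = (7 - (3)·-2.000 - (-4)·2.000) / (11) = 1.909
  v = (-9 - (4)·-3.000 - (-2)·2.000) / (8) = 0.875
  w = (7 - (-3)·-3.000 - (-2)·-2.000) / (6) = -1.000
Residual b − A·x = (-20.624, -25.636, 20.477); ∞-norm = 25.636

25.636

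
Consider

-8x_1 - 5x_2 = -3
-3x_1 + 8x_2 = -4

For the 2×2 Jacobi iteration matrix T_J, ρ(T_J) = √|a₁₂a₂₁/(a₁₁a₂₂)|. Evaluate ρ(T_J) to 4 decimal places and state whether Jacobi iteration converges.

0.4841

a₁₂a₂₁/(a₁₁a₂₂) = (-5)·(-3) / ((-8)·(8)) = -0.234375
ρ = √|-0.234375| = √0.234375 = 0.4841
ρ < 1, so Jacobi converges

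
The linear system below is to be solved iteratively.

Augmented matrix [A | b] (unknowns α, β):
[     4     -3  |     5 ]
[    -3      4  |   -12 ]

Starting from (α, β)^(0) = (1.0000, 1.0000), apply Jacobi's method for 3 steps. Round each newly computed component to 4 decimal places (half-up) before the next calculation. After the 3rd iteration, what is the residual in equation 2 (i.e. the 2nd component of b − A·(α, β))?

Iteration 1:
  α = (5 - (-3)·1.0000) / (4) = 2.0000
  β = (-12 - (-3)·1.0000) / (4) = -2.2500
Iteration 2:
  α = (5 - (-3)·-2.2500) / (4) = -0.4375
  β = (-12 - (-3)·2.0000) / (4) = -1.5000
Iteration 3:
  α = (5 - (-3)·-1.5000) / (4) = 0.1250
  β = (-12 - (-3)·-0.4375) / (4) = -3.3281
Residual b − A·x = (-5.4843, 1.6874)

1.6874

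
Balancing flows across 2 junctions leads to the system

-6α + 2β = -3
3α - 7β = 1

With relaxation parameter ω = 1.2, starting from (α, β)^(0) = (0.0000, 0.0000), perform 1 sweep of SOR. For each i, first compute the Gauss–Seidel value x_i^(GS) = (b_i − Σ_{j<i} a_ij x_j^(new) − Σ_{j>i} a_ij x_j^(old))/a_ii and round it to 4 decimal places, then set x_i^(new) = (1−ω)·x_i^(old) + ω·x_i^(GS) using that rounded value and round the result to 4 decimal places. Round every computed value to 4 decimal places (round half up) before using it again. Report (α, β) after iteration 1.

Iteration 1:
  α: GS value = (-3 - (2)·0.0000) / (-6) = 0.5000;  α ← (1−ω)·0.0000 + ω·0.5000 = 0.6000
  β: GS value = (1 - (3)·0.6000) / (-7) = 0.1143;  β ← (1−ω)·0.0000 + ω·0.1143 = 0.1372

(0.6000, 0.1372)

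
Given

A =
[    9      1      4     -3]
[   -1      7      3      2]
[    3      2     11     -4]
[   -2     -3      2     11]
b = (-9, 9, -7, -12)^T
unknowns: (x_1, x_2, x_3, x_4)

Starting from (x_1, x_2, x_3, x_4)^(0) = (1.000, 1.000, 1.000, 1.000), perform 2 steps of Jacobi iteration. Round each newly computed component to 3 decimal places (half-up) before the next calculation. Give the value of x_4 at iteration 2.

Iteration 1:
  x_1 = (-9 - (1)·1.000 - (4)·1.000 - (-3)·1.000) / (9) = -1.222
  x_2 = (9 - (-1)·1.000 - (3)·1.000 - (2)·1.000) / (7) = 0.714
  x_3 = (-7 - (3)·1.000 - (2)·1.000 - (-4)·1.000) / (11) = -0.727
  x_4 = (-12 - (-2)·1.000 - (-3)·1.000 - (2)·1.000) / (11) = -0.818
Iteration 2:
  x_1 = (-9 - (1)·0.714 - (4)·-0.727 - (-3)·-0.818) / (9) = -1.029
  x_2 = (9 - (-1)·-1.222 - (3)·-0.727 - (2)·-0.818) / (7) = 1.656
  x_3 = (-7 - (3)·-1.222 - (2)·0.714 - (-4)·-0.818) / (11) = -0.730
  x_4 = (-12 - (-2)·-1.222 - (-3)·0.714 - (2)·-0.727) / (11) = -0.986

-0.986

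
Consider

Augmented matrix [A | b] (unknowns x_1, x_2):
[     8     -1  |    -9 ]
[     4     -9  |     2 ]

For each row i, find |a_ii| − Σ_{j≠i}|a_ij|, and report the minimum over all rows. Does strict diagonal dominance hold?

row 1: |8| − (1) = 7
row 2: |-9| − (4) = 5
minimum over rows = 5 → strictly diagonally dominant (convergence guaranteed)

5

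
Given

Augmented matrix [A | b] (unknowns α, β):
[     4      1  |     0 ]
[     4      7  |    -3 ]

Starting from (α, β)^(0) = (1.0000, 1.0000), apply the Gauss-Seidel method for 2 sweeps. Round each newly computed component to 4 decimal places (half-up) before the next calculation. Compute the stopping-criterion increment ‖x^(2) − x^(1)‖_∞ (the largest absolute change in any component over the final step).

0.3214

Iteration 1:
  α = (0 - (1)·1.0000) / (4) = -0.2500
  β = (-3 - (4)·-0.2500) / (7) = -0.2857
Iteration 2:
  α = (0 - (1)·-0.2857) / (4) = 0.0714
  β = (-3 - (4)·0.0714) / (7) = -0.4694
Change: (0.3214, -0.1837) → max |·| = 0.3214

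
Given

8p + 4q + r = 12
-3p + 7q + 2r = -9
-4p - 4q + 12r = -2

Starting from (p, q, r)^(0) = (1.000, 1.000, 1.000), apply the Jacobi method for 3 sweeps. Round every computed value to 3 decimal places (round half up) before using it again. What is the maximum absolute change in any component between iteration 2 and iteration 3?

0.702

Iteration 1:
  p = (12 - (4)·1.000 - (1)·1.000) / (8) = 0.875
  q = (-9 - (-3)·1.000 - (2)·1.000) / (7) = -1.143
  r = (-2 - (-4)·1.000 - (-4)·1.000) / (12) = 0.500
Iteration 2:
  p = (12 - (4)·-1.143 - (1)·0.500) / (8) = 2.009
  q = (-9 - (-3)·0.875 - (2)·0.500) / (7) = -1.054
  r = (-2 - (-4)·0.875 - (-4)·-1.143) / (12) = -0.256
Iteration 3:
  p = (12 - (4)·-1.054 - (1)·-0.256) / (8) = 2.059
  q = (-9 - (-3)·2.009 - (2)·-0.256) / (7) = -0.352
  r = (-2 - (-4)·2.009 - (-4)·-1.054) / (12) = 0.152
Change: (0.050, 0.702, 0.408) → max |·| = 0.702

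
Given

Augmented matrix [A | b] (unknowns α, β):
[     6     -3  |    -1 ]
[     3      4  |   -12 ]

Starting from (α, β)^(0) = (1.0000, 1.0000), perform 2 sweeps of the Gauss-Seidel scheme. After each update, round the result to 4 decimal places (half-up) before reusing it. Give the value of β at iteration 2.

-1.6562

Iteration 1:
  α = (-1 - (-3)·1.0000) / (6) = 0.3333
  β = (-12 - (3)·0.3333) / (4) = -3.2500
Iteration 2:
  α = (-1 - (-3)·-3.2500) / (6) = -1.7917
  β = (-12 - (3)·-1.7917) / (4) = -1.6562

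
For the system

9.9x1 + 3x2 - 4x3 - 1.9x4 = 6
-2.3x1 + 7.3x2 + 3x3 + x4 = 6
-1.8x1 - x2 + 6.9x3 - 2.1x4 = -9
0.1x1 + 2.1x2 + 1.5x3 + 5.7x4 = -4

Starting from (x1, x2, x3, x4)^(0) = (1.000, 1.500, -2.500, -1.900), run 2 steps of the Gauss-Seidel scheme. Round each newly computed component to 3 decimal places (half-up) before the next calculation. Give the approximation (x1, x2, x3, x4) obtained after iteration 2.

Iteration 1:
  x1 = (6 - (3)·1.500 - (-4)·-2.500 - (-1.9)·-1.900) / (9.9) = -1.223
  x2 = (6 - (-2.3)·-1.223 - (3)·-2.500 - (1)·-1.900) / (7.3) = 1.724
  x3 = (-9 - (-1.8)·-1.223 - (-1)·1.724 - (-2.1)·-1.900) / (6.9) = -1.952
  x4 = (-4 - (0.1)·-1.223 - (2.1)·1.724 - (1.5)·-1.952) / (5.7) = -0.802
Iteration 2:
  x1 = (6 - (3)·1.724 - (-4)·-1.952 - (-1.9)·-0.802) / (9.9) = -0.859
  x2 = (6 - (-2.3)·-0.859 - (3)·-1.952 - (1)·-0.802) / (7.3) = 1.463
  x3 = (-9 - (-1.8)·-0.859 - (-1)·1.463 - (-2.1)·-0.802) / (6.9) = -1.560
  x4 = (-4 - (0.1)·-0.859 - (2.1)·1.463 - (1.5)·-1.560) / (5.7) = -0.815

(-0.859, 1.463, -1.560, -0.815)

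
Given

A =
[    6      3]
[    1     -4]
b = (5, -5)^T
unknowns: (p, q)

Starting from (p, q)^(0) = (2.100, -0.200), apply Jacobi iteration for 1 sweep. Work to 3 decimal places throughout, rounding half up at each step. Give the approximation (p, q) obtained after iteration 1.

Iteration 1:
  p = (5 - (3)·-0.200) / (6) = 0.933
  q = (-5 - (1)·2.100) / (-4) = 1.775

(0.933, 1.775)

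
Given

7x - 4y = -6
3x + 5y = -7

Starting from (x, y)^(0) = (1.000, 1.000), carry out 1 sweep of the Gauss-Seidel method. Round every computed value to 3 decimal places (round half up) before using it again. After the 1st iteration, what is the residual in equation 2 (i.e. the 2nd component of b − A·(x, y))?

-0.002

Iteration 1:
  x = (-6 - (-4)·1.000) / (7) = -0.286
  y = (-7 - (3)·-0.286) / (5) = -1.228
Residual b − A·x = (-8.910, -0.002)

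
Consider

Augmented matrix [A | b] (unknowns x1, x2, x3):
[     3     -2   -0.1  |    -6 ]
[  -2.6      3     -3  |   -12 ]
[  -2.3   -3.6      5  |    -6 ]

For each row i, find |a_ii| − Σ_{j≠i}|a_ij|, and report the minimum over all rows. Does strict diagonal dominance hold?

row 1: |3| − (2+0.1) = 0.9
row 2: |3| − (2.6+3) = -2.6
row 3: |5| − (2.3+3.6) = -0.9
minimum over rows = -2.6 → not strictly diagonally dominant

-2.6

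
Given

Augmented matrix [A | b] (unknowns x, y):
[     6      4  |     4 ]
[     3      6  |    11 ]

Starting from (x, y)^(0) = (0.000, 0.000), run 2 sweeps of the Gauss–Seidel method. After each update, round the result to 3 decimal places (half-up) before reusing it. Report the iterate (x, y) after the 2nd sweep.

Iteration 1:
  x = (4 - (4)·0.000) / (6) = 0.667
  y = (11 - (3)·0.667) / (6) = 1.500
Iteration 2:
  x = (4 - (4)·1.500) / (6) = -0.333
  y = (11 - (3)·-0.333) / (6) = 2.000

(-0.333, 2.000)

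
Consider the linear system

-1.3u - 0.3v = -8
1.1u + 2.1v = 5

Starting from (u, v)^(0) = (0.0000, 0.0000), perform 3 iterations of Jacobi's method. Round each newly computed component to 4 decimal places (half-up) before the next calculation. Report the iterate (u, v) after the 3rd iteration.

Iteration 1:
  u = (-8 - (-0.3)·0.0000) / (-1.3) = 6.1538
  v = (5 - (1.1)·0.0000) / (2.1) = 2.3810
Iteration 2:
  u = (-8 - (-0.3)·2.3810) / (-1.3) = 5.6044
  v = (5 - (1.1)·6.1538) / (2.1) = -0.8425
Iteration 3:
  u = (-8 - (-0.3)·-0.8425) / (-1.3) = 6.3483
  v = (5 - (1.1)·5.6044) / (2.1) = -0.5547

(6.3483, -0.5547)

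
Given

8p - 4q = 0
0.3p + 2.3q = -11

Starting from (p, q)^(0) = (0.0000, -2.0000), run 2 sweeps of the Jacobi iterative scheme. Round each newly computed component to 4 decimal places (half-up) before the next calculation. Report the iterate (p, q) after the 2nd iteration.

(-2.3913, -4.6522)

Iteration 1:
  p = (0 - (-4)·-2.0000) / (8) = -1.0000
  q = (-11 - (0.3)·0.0000) / (2.3) = -4.7826
Iteration 2:
  p = (0 - (-4)·-4.7826) / (8) = -2.3913
  q = (-11 - (0.3)·-1.0000) / (2.3) = -4.6522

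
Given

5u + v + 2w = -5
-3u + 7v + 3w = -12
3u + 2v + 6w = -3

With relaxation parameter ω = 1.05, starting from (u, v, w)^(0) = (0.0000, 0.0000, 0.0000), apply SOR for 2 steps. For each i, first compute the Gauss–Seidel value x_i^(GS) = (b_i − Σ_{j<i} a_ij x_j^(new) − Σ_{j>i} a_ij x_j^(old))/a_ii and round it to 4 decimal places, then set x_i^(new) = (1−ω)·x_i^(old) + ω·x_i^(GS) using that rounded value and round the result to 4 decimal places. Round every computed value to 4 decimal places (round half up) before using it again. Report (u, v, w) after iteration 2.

Iteration 1:
  u: GS value = (-5 - (1)·0.0000 - (2)·0.0000) / (5) = -1.0000;  u ← (1−ω)·0.0000 + ω·-1.0000 = -1.0500
  v: GS value = (-12 - (-3)·-1.0500 - (3)·0.0000) / (7) = -2.1643;  v ← (1−ω)·0.0000 + ω·-2.1643 = -2.2725
  w: GS value = (-3 - (3)·-1.0500 - (2)·-2.2725) / (6) = 0.7825;  w ← (1−ω)·0.0000 + ω·0.7825 = 0.8216
Iteration 2:
  u: GS value = (-5 - (1)·-2.2725 - (2)·0.8216) / (5) = -0.8741;  u ← (1−ω)·-1.0500 + ω·-0.8741 = -0.8653
  v: GS value = (-12 - (-3)·-0.8653 - (3)·0.8216) / (7) = -2.4372;  v ← (1−ω)·-2.2725 + ω·-2.4372 = -2.4454
  w: GS value = (-3 - (3)·-0.8653 - (2)·-2.4454) / (6) = 0.7478;  w ← (1−ω)·0.8216 + ω·0.7478 = 0.7441

(-0.8653, -2.4454, 0.7441)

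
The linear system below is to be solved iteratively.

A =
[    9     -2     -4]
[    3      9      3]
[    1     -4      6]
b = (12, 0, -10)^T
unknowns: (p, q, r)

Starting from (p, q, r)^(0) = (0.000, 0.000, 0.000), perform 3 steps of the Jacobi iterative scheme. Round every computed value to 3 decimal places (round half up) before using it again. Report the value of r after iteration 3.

Iteration 1:
  p = (12 - (-2)·0.000 - (-4)·0.000) / (9) = 1.333
  q = (0 - (3)·0.000 - (3)·0.000) / (9) = 0.000
  r = (-10 - (1)·0.000 - (-4)·0.000) / (6) = -1.667
Iteration 2:
  p = (12 - (-2)·0.000 - (-4)·-1.667) / (9) = 0.592
  q = (0 - (3)·1.333 - (3)·-1.667) / (9) = 0.111
  r = (-10 - (1)·1.333 - (-4)·0.000) / (6) = -1.889
Iteration 3:
  p = (12 - (-2)·0.111 - (-4)·-1.889) / (9) = 0.518
  q = (0 - (3)·0.592 - (3)·-1.889) / (9) = 0.432
  r = (-10 - (1)·0.592 - (-4)·0.111) / (6) = -1.691

-1.691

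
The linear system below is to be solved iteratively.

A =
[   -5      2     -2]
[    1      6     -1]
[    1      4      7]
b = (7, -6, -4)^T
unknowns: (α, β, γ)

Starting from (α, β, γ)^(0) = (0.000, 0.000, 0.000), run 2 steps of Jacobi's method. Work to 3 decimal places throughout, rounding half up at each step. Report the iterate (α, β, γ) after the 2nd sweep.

Iteration 1:
  α = (7 - (2)·0.000 - (-2)·0.000) / (-5) = -1.400
  β = (-6 - (1)·0.000 - (-1)·0.000) / (6) = -1.000
  γ = (-4 - (1)·0.000 - (4)·0.000) / (7) = -0.571
Iteration 2:
  α = (7 - (2)·-1.000 - (-2)·-0.571) / (-5) = -1.572
  β = (-6 - (1)·-1.400 - (-1)·-0.571) / (6) = -0.862
  γ = (-4 - (1)·-1.400 - (4)·-1.000) / (7) = 0.200

(-1.572, -0.862, 0.200)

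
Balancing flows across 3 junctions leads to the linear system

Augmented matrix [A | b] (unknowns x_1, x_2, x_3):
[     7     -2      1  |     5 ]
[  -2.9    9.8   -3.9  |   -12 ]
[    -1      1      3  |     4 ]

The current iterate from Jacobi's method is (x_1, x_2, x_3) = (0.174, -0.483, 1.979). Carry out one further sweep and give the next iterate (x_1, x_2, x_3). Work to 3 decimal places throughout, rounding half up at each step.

(0.294, -0.385, 1.552)

One sweep:
  x_1 = (5 - (-2)·-0.483 - (1)·1.979) / (7) = 0.294
  x_2 = (-12 - (-2.9)·0.174 - (-3.9)·1.979) / (9.8) = -0.385
  x_3 = (4 - (-1)·0.174 - (1)·-0.483) / (3) = 1.552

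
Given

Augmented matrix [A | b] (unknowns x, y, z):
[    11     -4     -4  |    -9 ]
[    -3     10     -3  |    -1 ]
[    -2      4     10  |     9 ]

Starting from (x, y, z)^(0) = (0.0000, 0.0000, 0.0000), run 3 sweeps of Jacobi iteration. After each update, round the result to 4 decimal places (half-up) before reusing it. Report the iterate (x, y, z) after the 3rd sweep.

(-0.5633, -0.0253, 0.8247)

Iteration 1:
  x = (-9 - (-4)·0.0000 - (-4)·0.0000) / (11) = -0.8182
  y = (-1 - (-3)·0.0000 - (-3)·0.0000) / (10) = -0.1000
  z = (9 - (-2)·0.0000 - (4)·0.0000) / (10) = 0.9000
Iteration 2:
  x = (-9 - (-4)·-0.1000 - (-4)·0.9000) / (11) = -0.5273
  y = (-1 - (-3)·-0.8182 - (-3)·0.9000) / (10) = -0.0755
  z = (9 - (-2)·-0.8182 - (4)·-0.1000) / (10) = 0.7764
Iteration 3:
  x = (-9 - (-4)·-0.0755 - (-4)·0.7764) / (11) = -0.5633
  y = (-1 - (-3)·-0.5273 - (-3)·0.7764) / (10) = -0.0253
  z = (9 - (-2)·-0.5273 - (4)·-0.0755) / (10) = 0.8247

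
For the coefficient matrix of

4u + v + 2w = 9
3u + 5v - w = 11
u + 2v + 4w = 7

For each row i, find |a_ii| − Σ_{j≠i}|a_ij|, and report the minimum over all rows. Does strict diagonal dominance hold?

row 1: |4| − (1+2) = 1
row 2: |5| − (3+1) = 1
row 3: |4| − (1+2) = 1
minimum over rows = 1 → strictly diagonally dominant (convergence guaranteed)

1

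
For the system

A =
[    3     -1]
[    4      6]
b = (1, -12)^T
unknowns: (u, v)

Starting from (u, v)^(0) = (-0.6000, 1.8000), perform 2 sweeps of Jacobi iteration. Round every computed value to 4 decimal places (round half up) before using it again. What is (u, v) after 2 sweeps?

(-0.2000, -2.6222)

Iteration 1:
  u = (1 - (-1)·1.8000) / (3) = 0.9333
  v = (-12 - (4)·-0.6000) / (6) = -1.6000
Iteration 2:
  u = (1 - (-1)·-1.6000) / (3) = -0.2000
  v = (-12 - (4)·0.9333) / (6) = -2.6222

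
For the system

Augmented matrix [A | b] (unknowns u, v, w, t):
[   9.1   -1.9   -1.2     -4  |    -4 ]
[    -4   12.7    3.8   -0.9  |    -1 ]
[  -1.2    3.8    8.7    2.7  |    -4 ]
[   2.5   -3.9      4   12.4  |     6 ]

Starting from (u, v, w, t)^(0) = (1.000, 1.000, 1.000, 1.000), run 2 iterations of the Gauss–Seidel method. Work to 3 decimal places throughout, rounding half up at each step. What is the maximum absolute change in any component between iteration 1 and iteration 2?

Iteration 1:
  u = (-4 - (-1.9)·1.000 - (-1.2)·1.000 - (-4)·1.000) / (9.1) = 0.341
  v = (-1 - (-4)·0.341 - (3.8)·1.000 - (-0.9)·1.000) / (12.7) = -0.200
  w = (-4 - (-1.2)·0.341 - (3.8)·-0.200 - (2.7)·1.000) / (8.7) = -0.636
  t = (6 - (2.5)·0.341 - (-3.9)·-0.200 - (4)·-0.636) / (12.4) = 0.557
Iteration 2:
  u = (-4 - (-1.9)·-0.200 - (-1.2)·-0.636 - (-4)·0.557) / (9.1) = -0.320
  v = (-1 - (-4)·-0.320 - (3.8)·-0.636 - (-0.9)·0.557) / (12.7) = 0.050
  w = (-4 - (-1.2)·-0.320 - (3.8)·0.050 - (2.7)·0.557) / (8.7) = -0.699
  t = (6 - (2.5)·-0.320 - (-3.9)·0.050 - (4)·-0.699) / (12.4) = 0.790
Change: (-0.661, 0.250, -0.063, 0.233) → max |·| = 0.661

0.661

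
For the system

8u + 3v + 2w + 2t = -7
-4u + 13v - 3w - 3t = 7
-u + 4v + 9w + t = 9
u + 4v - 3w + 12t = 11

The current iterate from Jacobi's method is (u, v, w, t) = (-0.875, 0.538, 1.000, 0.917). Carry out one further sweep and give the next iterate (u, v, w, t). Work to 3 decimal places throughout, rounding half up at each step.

(-1.556, 0.712, 0.562, 1.060)

One sweep:
  u = (-7 - (3)·0.538 - (2)·1.000 - (2)·0.917) / (8) = -1.556
  v = (7 - (-4)·-0.875 - (-3)·1.000 - (-3)·0.917) / (13) = 0.712
  w = (9 - (-1)·-0.875 - (4)·0.538 - (1)·0.917) / (9) = 0.562
  t = (11 - (1)·-0.875 - (4)·0.538 - (-3)·1.000) / (12) = 1.060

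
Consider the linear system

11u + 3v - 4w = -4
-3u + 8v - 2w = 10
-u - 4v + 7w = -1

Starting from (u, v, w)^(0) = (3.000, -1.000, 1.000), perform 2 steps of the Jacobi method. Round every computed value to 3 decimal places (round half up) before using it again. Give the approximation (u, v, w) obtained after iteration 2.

(-1.184, 1.281, 1.396)

Iteration 1:
  u = (-4 - (3)·-1.000 - (-4)·1.000) / (11) = 0.273
  v = (10 - (-3)·3.000 - (-2)·1.000) / (8) = 2.625
  w = (-1 - (-1)·3.000 - (-4)·-1.000) / (7) = -0.286
Iteration 2:
  u = (-4 - (3)·2.625 - (-4)·-0.286) / (11) = -1.184
  v = (10 - (-3)·0.273 - (-2)·-0.286) / (8) = 1.281
  w = (-1 - (-1)·0.273 - (-4)·2.625) / (7) = 1.396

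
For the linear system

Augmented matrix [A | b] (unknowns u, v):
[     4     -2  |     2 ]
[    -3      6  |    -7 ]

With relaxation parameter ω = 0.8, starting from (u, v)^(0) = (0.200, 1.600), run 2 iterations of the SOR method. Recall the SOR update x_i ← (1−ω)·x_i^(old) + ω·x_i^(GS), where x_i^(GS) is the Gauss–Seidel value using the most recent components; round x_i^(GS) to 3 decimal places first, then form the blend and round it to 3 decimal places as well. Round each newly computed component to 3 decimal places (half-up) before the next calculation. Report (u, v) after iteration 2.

Iteration 1:
  u: GS value = (2 - (-2)·1.600) / (4) = 1.300;  u ← (1−ω)·0.200 + ω·1.300 = 1.080
  v: GS value = (-7 - (-3)·1.080) / (6) = -0.627;  v ← (1−ω)·1.600 + ω·-0.627 = -0.182
Iteration 2:
  u: GS value = (2 - (-2)·-0.182) / (4) = 0.409;  u ← (1−ω)·1.080 + ω·0.409 = 0.543
  v: GS value = (-7 - (-3)·0.543) / (6) = -0.895;  v ← (1−ω)·-0.182 + ω·-0.895 = -0.752

(0.543, -0.752)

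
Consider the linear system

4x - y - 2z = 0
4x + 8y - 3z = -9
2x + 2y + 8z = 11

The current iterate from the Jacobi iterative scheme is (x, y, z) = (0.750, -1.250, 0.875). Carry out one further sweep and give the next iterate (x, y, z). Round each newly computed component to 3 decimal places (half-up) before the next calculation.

One sweep:
  x = (0 - (-1)·-1.250 - (-2)·0.875) / (4) = 0.125
  y = (-9 - (4)·0.750 - (-3)·0.875) / (8) = -1.172
  z = (11 - (2)·0.750 - (2)·-1.250) / (8) = 1.500

(0.125, -1.172, 1.500)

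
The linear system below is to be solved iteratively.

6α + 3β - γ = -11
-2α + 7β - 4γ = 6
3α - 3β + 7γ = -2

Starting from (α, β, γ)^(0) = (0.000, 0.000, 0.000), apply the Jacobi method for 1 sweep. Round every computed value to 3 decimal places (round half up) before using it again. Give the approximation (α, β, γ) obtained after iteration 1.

(-1.833, 0.857, -0.286)

Iteration 1:
  α = (-11 - (3)·0.000 - (-1)·0.000) / (6) = -1.833
  β = (6 - (-2)·0.000 - (-4)·0.000) / (7) = 0.857
  γ = (-2 - (3)·0.000 - (-3)·0.000) / (7) = -0.286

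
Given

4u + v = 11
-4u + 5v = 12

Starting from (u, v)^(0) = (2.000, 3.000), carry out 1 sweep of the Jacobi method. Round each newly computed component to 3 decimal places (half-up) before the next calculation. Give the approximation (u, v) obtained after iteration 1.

Iteration 1:
  u = (11 - (1)·3.000) / (4) = 2.000
  v = (12 - (-4)·2.000) / (5) = 4.000

(2.000, 4.000)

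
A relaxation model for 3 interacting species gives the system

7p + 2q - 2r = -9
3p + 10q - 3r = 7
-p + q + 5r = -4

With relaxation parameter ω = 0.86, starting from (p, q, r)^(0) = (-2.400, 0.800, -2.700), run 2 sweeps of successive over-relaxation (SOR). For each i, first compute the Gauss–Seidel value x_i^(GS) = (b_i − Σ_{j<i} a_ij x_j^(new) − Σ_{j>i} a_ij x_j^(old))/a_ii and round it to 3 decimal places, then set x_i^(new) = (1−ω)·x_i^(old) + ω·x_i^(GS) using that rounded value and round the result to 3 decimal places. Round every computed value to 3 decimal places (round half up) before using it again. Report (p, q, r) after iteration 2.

(-1.963, 0.790, -1.381)

Iteration 1:
  p: GS value = (-9 - (2)·0.800 - (-2)·-2.700) / (7) = -2.286;  p ← (1−ω)·-2.400 + ω·-2.286 = -2.302
  q: GS value = (7 - (3)·-2.302 - (-3)·-2.700) / (10) = 0.581;  q ← (1−ω)·0.800 + ω·0.581 = 0.612
  r: GS value = (-4 - (-1)·-2.302 - (1)·0.612) / (5) = -1.383;  r ← (1−ω)·-2.700 + ω·-1.383 = -1.567
Iteration 2:
  p: GS value = (-9 - (2)·0.612 - (-2)·-1.567) / (7) = -1.908;  p ← (1−ω)·-2.302 + ω·-1.908 = -1.963
  q: GS value = (7 - (3)·-1.963 - (-3)·-1.567) / (10) = 0.819;  q ← (1−ω)·0.612 + ω·0.819 = 0.790
  r: GS value = (-4 - (-1)·-1.963 - (1)·0.790) / (5) = -1.351;  r ← (1−ω)·-1.567 + ω·-1.351 = -1.381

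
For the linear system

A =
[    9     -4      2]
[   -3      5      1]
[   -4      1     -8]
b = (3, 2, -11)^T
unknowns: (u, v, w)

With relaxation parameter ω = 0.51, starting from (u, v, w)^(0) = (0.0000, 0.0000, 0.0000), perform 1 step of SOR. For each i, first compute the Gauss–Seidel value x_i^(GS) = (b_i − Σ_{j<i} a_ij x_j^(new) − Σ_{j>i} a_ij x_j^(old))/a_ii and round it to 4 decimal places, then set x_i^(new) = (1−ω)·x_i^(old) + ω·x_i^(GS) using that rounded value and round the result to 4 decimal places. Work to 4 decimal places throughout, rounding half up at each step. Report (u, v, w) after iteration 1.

Iteration 1:
  u: GS value = (3 - (-4)·0.0000 - (2)·0.0000) / (9) = 0.3333;  u ← (1−ω)·0.0000 + ω·0.3333 = 0.1700
  v: GS value = (2 - (-3)·0.1700 - (1)·0.0000) / (5) = 0.5020;  v ← (1−ω)·0.0000 + ω·0.5020 = 0.2560
  w: GS value = (-11 - (-4)·0.1700 - (1)·0.2560) / (-8) = 1.3220;  w ← (1−ω)·0.0000 + ω·1.3220 = 0.6742

(0.1700, 0.2560, 0.6742)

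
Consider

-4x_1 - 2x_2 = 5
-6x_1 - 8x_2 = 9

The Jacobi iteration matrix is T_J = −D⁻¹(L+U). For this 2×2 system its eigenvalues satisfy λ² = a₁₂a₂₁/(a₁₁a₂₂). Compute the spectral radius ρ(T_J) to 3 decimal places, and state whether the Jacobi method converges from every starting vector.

0.612

a₁₂a₂₁/(a₁₁a₂₂) = (-2)·(-6) / ((-4)·(-8)) = 0.375000
ρ = √|0.375000| = √0.375000 = 0.612
ρ < 1, so Jacobi converges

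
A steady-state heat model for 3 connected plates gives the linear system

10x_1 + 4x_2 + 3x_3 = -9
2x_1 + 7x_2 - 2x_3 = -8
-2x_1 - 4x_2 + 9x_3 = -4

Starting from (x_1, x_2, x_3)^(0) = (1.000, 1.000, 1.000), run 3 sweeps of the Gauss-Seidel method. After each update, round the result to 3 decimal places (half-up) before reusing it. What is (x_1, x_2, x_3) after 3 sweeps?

Iteration 1:
  x_1 = (-9 - (4)·1.000 - (3)·1.000) / (10) = -1.600
  x_2 = (-8 - (2)·-1.600 - (-2)·1.000) / (7) = -0.400
  x_3 = (-4 - (-2)·-1.600 - (-4)·-0.400) / (9) = -0.978
Iteration 2:
  x_1 = (-9 - (4)·-0.400 - (3)·-0.978) / (10) = -0.447
  x_2 = (-8 - (2)·-0.447 - (-2)·-0.978) / (7) = -1.295
  x_3 = (-4 - (-2)·-0.447 - (-4)·-1.295) / (9) = -1.119
Iteration 3:
  x_1 = (-9 - (4)·-1.295 - (3)·-1.119) / (10) = -0.046
  x_2 = (-8 - (2)·-0.046 - (-2)·-1.119) / (7) = -1.449
  x_3 = (-4 - (-2)·-0.046 - (-4)·-1.449) / (9) = -1.099

(-0.046, -1.449, -1.099)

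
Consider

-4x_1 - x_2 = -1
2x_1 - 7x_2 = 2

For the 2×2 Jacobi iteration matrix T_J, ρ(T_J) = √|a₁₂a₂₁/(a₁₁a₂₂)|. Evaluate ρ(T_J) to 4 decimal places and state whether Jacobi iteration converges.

a₁₂a₂₁/(a₁₁a₂₂) = (-1)·(2) / ((-4)·(-7)) = -0.071429
ρ = √|-0.071429| = √0.071429 = 0.2673
ρ < 1, so Jacobi converges

0.2673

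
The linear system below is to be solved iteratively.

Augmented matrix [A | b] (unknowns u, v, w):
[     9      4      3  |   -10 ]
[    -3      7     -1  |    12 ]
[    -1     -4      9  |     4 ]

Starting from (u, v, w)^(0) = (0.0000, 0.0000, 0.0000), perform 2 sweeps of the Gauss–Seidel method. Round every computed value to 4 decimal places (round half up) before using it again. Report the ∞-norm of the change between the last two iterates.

0.8407

Iteration 1:
  u = (-10 - (4)·0.0000 - (3)·0.0000) / (9) = -1.1111
  v = (12 - (-3)·-1.1111 - (-1)·0.0000) / (7) = 1.2381
  w = (4 - (-1)·-1.1111 - (-4)·1.2381) / (9) = 0.8713
Iteration 2:
  u = (-10 - (4)·1.2381 - (3)·0.8713) / (9) = -1.9518
  v = (12 - (-3)·-1.9518 - (-1)·0.8713) / (7) = 1.0023
  w = (4 - (-1)·-1.9518 - (-4)·1.0023) / (9) = 0.6730
Change: (-0.8407, -0.2358, -0.1983) → max |·| = 0.8407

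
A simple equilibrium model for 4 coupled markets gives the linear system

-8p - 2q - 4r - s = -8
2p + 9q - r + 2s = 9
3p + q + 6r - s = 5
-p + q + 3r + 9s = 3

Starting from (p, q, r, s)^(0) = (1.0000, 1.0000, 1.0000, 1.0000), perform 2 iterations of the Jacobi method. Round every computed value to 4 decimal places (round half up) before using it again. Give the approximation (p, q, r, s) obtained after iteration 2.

(0.6667, 1.0093, 0.6597, 0.1620)

Iteration 1:
  p = (-8 - (-2)·1.0000 - (-4)·1.0000 - (-1)·1.0000) / (-8) = 0.1250
  q = (9 - (2)·1.0000 - (-1)·1.0000 - (2)·1.0000) / (9) = 0.6667
  r = (5 - (3)·1.0000 - (1)·1.0000 - (-1)·1.0000) / (6) = 0.3333
  s = (3 - (-1)·1.0000 - (1)·1.0000 - (3)·1.0000) / (9) = 0.0000
Iteration 2:
  p = (-8 - (-2)·0.6667 - (-4)·0.3333 - (-1)·0.0000) / (-8) = 0.6667
  q = (9 - (2)·0.1250 - (-1)·0.3333 - (2)·0.0000) / (9) = 1.0093
  r = (5 - (3)·0.1250 - (1)·0.6667 - (-1)·0.0000) / (6) = 0.6597
  s = (3 - (-1)·0.1250 - (1)·0.6667 - (3)·0.3333) / (9) = 0.1620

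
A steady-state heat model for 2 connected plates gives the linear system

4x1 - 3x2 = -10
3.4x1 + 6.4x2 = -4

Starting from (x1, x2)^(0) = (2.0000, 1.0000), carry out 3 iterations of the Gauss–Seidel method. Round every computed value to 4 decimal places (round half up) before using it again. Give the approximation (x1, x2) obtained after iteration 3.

(-2.0637, 0.4713)

Iteration 1:
  x1 = (-10 - (-3)·1.0000) / (4) = -1.7500
  x2 = (-4 - (3.4)·-1.7500) / (6.4) = 0.3047
Iteration 2:
  x1 = (-10 - (-3)·0.3047) / (4) = -2.2715
  x2 = (-4 - (3.4)·-2.2715) / (6.4) = 0.5817
Iteration 3:
  x1 = (-10 - (-3)·0.5817) / (4) = -2.0637
  x2 = (-4 - (3.4)·-2.0637) / (6.4) = 0.4713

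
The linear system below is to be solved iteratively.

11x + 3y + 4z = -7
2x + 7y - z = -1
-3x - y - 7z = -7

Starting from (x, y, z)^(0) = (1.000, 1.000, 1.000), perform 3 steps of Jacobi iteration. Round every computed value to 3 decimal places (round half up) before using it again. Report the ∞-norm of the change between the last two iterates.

Iteration 1:
  x = (-7 - (3)·1.000 - (4)·1.000) / (11) = -1.273
  y = (-1 - (2)·1.000 - (-1)·1.000) / (7) = -0.286
  z = (-7 - (-3)·1.000 - (-1)·1.000) / (-7) = 0.429
Iteration 2:
  x = (-7 - (3)·-0.286 - (4)·0.429) / (11) = -0.714
  y = (-1 - (2)·-1.273 - (-1)·0.429) / (7) = 0.282
  z = (-7 - (-3)·-1.273 - (-1)·-0.286) / (-7) = 1.586
Iteration 3:
  x = (-7 - (3)·0.282 - (4)·1.586) / (11) = -1.290
  y = (-1 - (2)·-0.714 - (-1)·1.586) / (7) = 0.288
  z = (-7 - (-3)·-0.714 - (-1)·0.282) / (-7) = 1.266
Change: (-0.576, 0.006, -0.320) → max |·| = 0.576

0.576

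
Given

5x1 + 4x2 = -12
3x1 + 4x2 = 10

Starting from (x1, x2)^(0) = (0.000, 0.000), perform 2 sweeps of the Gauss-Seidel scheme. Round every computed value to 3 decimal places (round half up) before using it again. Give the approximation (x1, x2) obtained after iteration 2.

(-5.840, 6.880)

Iteration 1:
  x1 = (-12 - (4)·0.000) / (5) = -2.400
  x2 = (10 - (3)·-2.400) / (4) = 4.300
Iteration 2:
  x1 = (-12 - (4)·4.300) / (5) = -5.840
  x2 = (10 - (3)·-5.840) / (4) = 6.880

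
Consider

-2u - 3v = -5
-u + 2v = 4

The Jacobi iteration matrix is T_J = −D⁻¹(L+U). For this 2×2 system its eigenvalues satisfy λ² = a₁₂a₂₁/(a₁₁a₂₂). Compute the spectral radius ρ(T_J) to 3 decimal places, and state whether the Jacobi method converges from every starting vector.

a₁₂a₂₁/(a₁₁a₂₂) = (-3)·(-1) / ((-2)·(2)) = -0.750000
ρ = √|-0.750000| = √0.750000 = 0.866
ρ < 1, so Jacobi converges

0.866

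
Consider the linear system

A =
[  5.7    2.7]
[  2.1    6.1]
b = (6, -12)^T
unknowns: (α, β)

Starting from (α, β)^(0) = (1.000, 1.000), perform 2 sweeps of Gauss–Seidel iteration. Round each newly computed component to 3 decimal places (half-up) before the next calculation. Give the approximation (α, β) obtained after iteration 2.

Iteration 1:
  α = (6 - (2.7)·1.000) / (5.7) = 0.579
  β = (-12 - (2.1)·0.579) / (6.1) = -2.167
Iteration 2:
  α = (6 - (2.7)·-2.167) / (5.7) = 2.079
  β = (-12 - (2.1)·2.079) / (6.1) = -2.683

(2.079, -2.683)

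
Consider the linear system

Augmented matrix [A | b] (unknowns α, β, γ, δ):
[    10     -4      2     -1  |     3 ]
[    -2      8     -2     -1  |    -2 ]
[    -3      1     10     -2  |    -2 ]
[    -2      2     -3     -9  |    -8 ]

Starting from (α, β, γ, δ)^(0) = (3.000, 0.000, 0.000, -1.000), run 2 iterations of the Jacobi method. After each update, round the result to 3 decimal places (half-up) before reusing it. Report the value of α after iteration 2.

Iteration 1:
  α = (3 - (-4)·0.000 - (2)·0.000 - (-1)·-1.000) / (10) = 0.200
  β = (-2 - (-2)·3.000 - (-2)·0.000 - (-1)·-1.000) / (8) = 0.375
  γ = (-2 - (-3)·3.000 - (1)·0.000 - (-2)·-1.000) / (10) = 0.500
  δ = (-8 - (-2)·3.000 - (2)·0.000 - (-3)·0.000) / (-9) = 0.222
Iteration 2:
  α = (3 - (-4)·0.375 - (2)·0.500 - (-1)·0.222) / (10) = 0.372
  β = (-2 - (-2)·0.200 - (-2)·0.500 - (-1)·0.222) / (8) = -0.047
  γ = (-2 - (-3)·0.200 - (1)·0.375 - (-2)·0.222) / (10) = -0.133
  δ = (-8 - (-2)·0.200 - (2)·0.375 - (-3)·0.500) / (-9) = 0.761

0.372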